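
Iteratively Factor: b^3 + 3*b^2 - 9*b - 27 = (b - 3)*(b^2 + 6*b + 9) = (b - 3)*(b + 3)*(b + 3)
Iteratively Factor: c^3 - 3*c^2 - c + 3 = (c - 1)*(c^2 - 2*c - 3) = (c - 1)*(c + 1)*(c - 3)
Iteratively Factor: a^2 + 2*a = (a)*(a + 2)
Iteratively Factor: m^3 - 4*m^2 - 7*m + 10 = (m - 1)*(m^2 - 3*m - 10) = (m - 1)*(m + 2)*(m - 5)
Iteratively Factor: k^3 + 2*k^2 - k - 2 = (k + 2)*(k^2 - 1) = (k + 1)*(k + 2)*(k - 1)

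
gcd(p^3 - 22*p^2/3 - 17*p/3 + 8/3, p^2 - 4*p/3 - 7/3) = p + 1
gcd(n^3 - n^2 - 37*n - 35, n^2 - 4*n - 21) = n - 7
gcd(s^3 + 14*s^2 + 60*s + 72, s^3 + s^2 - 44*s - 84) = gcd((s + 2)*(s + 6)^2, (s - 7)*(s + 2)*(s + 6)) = s^2 + 8*s + 12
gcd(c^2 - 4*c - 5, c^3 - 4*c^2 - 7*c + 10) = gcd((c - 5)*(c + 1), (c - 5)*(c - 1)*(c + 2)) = c - 5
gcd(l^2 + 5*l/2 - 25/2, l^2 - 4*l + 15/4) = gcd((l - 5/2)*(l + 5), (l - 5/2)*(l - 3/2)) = l - 5/2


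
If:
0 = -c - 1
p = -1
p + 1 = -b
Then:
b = 0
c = -1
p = -1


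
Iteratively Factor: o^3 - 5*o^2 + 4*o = (o)*(o^2 - 5*o + 4) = o*(o - 4)*(o - 1)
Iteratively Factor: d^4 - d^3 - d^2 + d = (d - 1)*(d^3 - d) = d*(d - 1)*(d^2 - 1) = d*(d - 1)*(d + 1)*(d - 1)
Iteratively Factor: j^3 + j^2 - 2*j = (j + 2)*(j^2 - j) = j*(j + 2)*(j - 1)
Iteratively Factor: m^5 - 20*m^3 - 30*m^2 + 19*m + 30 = (m - 5)*(m^4 + 5*m^3 + 5*m^2 - 5*m - 6) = (m - 5)*(m + 1)*(m^3 + 4*m^2 + m - 6) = (m - 5)*(m + 1)*(m + 2)*(m^2 + 2*m - 3) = (m - 5)*(m - 1)*(m + 1)*(m + 2)*(m + 3)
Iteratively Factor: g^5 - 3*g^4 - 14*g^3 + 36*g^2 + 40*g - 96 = (g + 2)*(g^4 - 5*g^3 - 4*g^2 + 44*g - 48) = (g - 4)*(g + 2)*(g^3 - g^2 - 8*g + 12) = (g - 4)*(g - 2)*(g + 2)*(g^2 + g - 6) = (g - 4)*(g - 2)^2*(g + 2)*(g + 3)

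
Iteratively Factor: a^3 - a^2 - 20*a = (a - 5)*(a^2 + 4*a) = (a - 5)*(a + 4)*(a)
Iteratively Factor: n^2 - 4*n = (n)*(n - 4)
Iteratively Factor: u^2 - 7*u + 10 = (u - 5)*(u - 2)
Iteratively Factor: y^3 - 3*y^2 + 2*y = (y)*(y^2 - 3*y + 2) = y*(y - 2)*(y - 1)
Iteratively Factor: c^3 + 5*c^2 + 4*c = (c)*(c^2 + 5*c + 4) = c*(c + 4)*(c + 1)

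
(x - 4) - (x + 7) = -11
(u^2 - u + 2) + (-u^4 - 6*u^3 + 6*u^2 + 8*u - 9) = -u^4 - 6*u^3 + 7*u^2 + 7*u - 7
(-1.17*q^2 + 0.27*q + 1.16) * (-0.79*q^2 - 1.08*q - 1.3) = 0.9243*q^4 + 1.0503*q^3 + 0.313*q^2 - 1.6038*q - 1.508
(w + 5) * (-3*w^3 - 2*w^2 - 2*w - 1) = -3*w^4 - 17*w^3 - 12*w^2 - 11*w - 5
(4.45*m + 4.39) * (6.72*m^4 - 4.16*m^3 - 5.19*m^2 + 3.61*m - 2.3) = 29.904*m^5 + 10.9888*m^4 - 41.3579*m^3 - 6.7196*m^2 + 5.6129*m - 10.097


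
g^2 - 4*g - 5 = (g - 5)*(g + 1)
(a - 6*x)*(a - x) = a^2 - 7*a*x + 6*x^2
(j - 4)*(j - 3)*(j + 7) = j^3 - 37*j + 84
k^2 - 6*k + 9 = (k - 3)^2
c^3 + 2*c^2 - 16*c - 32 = (c - 4)*(c + 2)*(c + 4)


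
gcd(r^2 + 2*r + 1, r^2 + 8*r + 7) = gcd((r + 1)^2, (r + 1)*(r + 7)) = r + 1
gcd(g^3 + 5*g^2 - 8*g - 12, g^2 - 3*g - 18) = 1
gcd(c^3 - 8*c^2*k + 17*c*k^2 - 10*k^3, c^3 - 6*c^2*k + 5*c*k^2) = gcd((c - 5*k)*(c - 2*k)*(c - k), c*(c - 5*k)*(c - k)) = c^2 - 6*c*k + 5*k^2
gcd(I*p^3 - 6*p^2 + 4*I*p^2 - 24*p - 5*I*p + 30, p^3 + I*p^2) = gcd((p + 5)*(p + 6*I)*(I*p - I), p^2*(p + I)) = 1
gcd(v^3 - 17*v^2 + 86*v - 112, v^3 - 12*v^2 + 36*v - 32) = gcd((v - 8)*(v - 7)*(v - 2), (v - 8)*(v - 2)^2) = v^2 - 10*v + 16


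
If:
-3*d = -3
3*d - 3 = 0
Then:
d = 1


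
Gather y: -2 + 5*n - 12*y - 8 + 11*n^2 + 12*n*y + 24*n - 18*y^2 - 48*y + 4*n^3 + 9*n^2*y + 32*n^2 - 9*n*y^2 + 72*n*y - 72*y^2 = 4*n^3 + 43*n^2 + 29*n + y^2*(-9*n - 90) + y*(9*n^2 + 84*n - 60) - 10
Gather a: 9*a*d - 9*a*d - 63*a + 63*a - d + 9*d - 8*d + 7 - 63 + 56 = 0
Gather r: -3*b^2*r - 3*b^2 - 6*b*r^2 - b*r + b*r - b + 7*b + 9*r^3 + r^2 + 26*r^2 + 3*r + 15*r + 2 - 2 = -3*b^2 + 6*b + 9*r^3 + r^2*(27 - 6*b) + r*(18 - 3*b^2)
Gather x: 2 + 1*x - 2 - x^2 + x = -x^2 + 2*x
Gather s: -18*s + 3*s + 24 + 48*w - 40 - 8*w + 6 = -15*s + 40*w - 10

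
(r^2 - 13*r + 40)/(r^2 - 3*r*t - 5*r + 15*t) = (r - 8)/(r - 3*t)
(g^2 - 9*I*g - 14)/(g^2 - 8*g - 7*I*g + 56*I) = (g - 2*I)/(g - 8)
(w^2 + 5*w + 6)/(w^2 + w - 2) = (w + 3)/(w - 1)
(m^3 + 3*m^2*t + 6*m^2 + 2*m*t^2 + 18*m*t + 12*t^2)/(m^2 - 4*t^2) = (-m^2 - m*t - 6*m - 6*t)/(-m + 2*t)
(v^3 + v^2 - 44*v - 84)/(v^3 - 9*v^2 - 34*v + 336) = (v + 2)/(v - 8)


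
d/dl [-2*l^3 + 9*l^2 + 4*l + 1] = -6*l^2 + 18*l + 4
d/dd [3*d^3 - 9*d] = 9*d^2 - 9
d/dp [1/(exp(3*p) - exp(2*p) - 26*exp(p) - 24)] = (-3*exp(2*p) + 2*exp(p) + 26)*exp(p)/(-exp(3*p) + exp(2*p) + 26*exp(p) + 24)^2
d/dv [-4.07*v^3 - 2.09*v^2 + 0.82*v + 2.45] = -12.21*v^2 - 4.18*v + 0.82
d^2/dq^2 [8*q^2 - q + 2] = 16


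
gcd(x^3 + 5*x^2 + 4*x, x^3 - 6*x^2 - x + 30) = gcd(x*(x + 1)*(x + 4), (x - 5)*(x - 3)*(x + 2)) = 1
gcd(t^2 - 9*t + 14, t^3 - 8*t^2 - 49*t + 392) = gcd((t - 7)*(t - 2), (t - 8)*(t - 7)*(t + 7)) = t - 7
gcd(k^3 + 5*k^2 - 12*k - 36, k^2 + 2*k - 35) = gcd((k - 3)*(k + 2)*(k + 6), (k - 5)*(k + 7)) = 1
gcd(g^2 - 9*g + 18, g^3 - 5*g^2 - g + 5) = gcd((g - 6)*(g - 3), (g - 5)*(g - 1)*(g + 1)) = 1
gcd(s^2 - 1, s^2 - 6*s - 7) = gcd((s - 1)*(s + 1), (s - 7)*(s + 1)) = s + 1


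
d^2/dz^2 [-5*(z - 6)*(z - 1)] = -10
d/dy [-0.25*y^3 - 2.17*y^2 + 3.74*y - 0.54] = -0.75*y^2 - 4.34*y + 3.74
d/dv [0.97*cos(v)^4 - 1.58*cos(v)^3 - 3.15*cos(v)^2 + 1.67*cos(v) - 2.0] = (-3.88*cos(v)^3 + 4.74*cos(v)^2 + 6.3*cos(v) - 1.67)*sin(v)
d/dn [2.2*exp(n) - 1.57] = 2.2*exp(n)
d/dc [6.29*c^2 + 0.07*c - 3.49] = 12.58*c + 0.07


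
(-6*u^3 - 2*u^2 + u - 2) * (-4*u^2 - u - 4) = 24*u^5 + 14*u^4 + 22*u^3 + 15*u^2 - 2*u + 8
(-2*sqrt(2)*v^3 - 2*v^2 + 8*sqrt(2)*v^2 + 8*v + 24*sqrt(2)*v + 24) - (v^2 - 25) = -2*sqrt(2)*v^3 - 3*v^2 + 8*sqrt(2)*v^2 + 8*v + 24*sqrt(2)*v + 49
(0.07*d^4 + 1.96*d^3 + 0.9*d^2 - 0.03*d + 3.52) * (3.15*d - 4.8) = 0.2205*d^5 + 5.838*d^4 - 6.573*d^3 - 4.4145*d^2 + 11.232*d - 16.896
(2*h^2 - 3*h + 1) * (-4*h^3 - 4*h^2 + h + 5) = -8*h^5 + 4*h^4 + 10*h^3 + 3*h^2 - 14*h + 5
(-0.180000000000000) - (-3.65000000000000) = 3.47000000000000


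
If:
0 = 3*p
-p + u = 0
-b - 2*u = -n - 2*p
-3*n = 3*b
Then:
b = 0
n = 0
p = 0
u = 0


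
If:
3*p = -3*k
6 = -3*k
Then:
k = -2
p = 2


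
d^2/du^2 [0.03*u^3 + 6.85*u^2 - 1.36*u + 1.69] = 0.18*u + 13.7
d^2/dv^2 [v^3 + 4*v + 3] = 6*v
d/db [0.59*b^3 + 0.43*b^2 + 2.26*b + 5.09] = 1.77*b^2 + 0.86*b + 2.26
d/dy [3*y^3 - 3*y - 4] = 9*y^2 - 3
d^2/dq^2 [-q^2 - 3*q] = -2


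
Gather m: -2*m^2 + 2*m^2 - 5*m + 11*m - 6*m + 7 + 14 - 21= 0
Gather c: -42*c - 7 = -42*c - 7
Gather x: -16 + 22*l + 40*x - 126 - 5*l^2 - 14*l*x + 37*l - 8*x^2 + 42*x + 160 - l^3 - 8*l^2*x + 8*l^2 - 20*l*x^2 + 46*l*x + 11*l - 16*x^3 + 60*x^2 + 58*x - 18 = -l^3 + 3*l^2 + 70*l - 16*x^3 + x^2*(52 - 20*l) + x*(-8*l^2 + 32*l + 140)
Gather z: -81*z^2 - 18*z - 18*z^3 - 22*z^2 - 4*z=-18*z^3 - 103*z^2 - 22*z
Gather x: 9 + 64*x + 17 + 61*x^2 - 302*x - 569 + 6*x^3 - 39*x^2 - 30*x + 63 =6*x^3 + 22*x^2 - 268*x - 480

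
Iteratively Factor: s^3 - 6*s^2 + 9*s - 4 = (s - 1)*(s^2 - 5*s + 4) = (s - 4)*(s - 1)*(s - 1)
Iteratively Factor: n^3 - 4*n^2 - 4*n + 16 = (n + 2)*(n^2 - 6*n + 8) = (n - 4)*(n + 2)*(n - 2)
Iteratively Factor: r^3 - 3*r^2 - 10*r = (r)*(r^2 - 3*r - 10) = r*(r - 5)*(r + 2)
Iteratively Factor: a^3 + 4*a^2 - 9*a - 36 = (a + 3)*(a^2 + a - 12) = (a + 3)*(a + 4)*(a - 3)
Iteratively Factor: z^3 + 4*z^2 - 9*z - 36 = (z + 3)*(z^2 + z - 12) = (z - 3)*(z + 3)*(z + 4)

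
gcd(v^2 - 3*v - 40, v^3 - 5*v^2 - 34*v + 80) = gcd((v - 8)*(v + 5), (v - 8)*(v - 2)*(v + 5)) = v^2 - 3*v - 40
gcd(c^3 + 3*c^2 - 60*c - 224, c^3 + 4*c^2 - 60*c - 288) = c - 8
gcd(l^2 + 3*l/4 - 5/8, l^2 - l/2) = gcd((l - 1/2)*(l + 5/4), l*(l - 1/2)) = l - 1/2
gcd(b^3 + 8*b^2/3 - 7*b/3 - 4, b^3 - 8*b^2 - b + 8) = b + 1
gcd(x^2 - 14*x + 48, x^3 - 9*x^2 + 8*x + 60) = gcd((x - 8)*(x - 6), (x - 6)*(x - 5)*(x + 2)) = x - 6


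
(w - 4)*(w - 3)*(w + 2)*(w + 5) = w^4 - 27*w^2 + 14*w + 120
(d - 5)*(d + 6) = d^2 + d - 30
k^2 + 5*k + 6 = (k + 2)*(k + 3)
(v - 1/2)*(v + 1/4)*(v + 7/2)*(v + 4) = v^4 + 29*v^3/4 + 12*v^2 - 71*v/16 - 7/4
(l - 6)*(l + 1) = l^2 - 5*l - 6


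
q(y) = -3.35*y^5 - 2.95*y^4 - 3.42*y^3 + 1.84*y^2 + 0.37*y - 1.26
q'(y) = -16.75*y^4 - 11.8*y^3 - 10.26*y^2 + 3.68*y + 0.37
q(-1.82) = 59.31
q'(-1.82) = -152.96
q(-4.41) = 4798.20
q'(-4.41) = -5538.69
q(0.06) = -1.23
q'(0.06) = 0.55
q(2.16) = -248.07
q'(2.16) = -523.08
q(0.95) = -7.18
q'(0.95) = -29.15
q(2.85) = -888.95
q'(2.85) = -1450.72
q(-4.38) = 4634.34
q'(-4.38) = -5385.74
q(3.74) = -3181.56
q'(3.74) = -4023.87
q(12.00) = -900400.02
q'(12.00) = -369151.31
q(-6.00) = 23027.88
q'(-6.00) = -19550.27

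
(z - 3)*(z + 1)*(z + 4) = z^3 + 2*z^2 - 11*z - 12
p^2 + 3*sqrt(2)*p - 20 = (p - 2*sqrt(2))*(p + 5*sqrt(2))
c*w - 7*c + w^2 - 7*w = (c + w)*(w - 7)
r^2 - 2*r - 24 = (r - 6)*(r + 4)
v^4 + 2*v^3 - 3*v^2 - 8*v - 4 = (v - 2)*(v + 1)^2*(v + 2)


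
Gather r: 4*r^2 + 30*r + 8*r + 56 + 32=4*r^2 + 38*r + 88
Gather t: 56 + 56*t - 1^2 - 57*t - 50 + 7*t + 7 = 6*t + 12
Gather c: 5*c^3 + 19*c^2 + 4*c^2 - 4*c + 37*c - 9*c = 5*c^3 + 23*c^2 + 24*c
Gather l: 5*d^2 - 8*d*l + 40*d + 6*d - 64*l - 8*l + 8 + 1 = 5*d^2 + 46*d + l*(-8*d - 72) + 9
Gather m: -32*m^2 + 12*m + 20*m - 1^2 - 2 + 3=-32*m^2 + 32*m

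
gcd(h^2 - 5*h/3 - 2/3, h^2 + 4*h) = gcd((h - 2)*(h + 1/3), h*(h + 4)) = 1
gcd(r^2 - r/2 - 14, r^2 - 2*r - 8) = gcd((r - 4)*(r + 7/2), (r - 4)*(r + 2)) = r - 4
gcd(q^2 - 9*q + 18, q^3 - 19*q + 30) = q - 3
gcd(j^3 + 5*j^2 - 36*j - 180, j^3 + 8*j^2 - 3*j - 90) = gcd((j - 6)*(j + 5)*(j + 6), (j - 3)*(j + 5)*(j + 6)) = j^2 + 11*j + 30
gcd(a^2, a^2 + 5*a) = a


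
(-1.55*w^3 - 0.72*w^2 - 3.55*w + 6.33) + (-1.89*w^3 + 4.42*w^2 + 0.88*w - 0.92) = -3.44*w^3 + 3.7*w^2 - 2.67*w + 5.41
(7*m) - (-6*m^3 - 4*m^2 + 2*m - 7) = 6*m^3 + 4*m^2 + 5*m + 7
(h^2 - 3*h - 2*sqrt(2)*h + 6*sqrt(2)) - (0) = h^2 - 3*h - 2*sqrt(2)*h + 6*sqrt(2)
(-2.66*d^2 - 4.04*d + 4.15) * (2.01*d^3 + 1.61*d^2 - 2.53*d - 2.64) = -5.3466*d^5 - 12.403*d^4 + 8.5669*d^3 + 23.9251*d^2 + 0.166100000000002*d - 10.956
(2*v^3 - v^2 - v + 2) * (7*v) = 14*v^4 - 7*v^3 - 7*v^2 + 14*v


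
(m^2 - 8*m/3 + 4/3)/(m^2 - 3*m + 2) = (m - 2/3)/(m - 1)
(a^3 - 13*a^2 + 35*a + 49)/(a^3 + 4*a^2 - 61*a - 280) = (a^3 - 13*a^2 + 35*a + 49)/(a^3 + 4*a^2 - 61*a - 280)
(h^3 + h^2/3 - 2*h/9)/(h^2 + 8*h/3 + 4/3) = h*(3*h - 1)/(3*(h + 2))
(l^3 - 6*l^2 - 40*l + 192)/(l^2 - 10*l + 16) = (l^2 + 2*l - 24)/(l - 2)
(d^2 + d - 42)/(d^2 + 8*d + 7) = (d - 6)/(d + 1)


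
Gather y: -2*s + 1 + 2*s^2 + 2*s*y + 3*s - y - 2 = 2*s^2 + s + y*(2*s - 1) - 1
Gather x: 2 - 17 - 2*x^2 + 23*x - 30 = -2*x^2 + 23*x - 45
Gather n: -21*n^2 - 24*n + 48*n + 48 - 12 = -21*n^2 + 24*n + 36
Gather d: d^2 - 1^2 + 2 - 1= d^2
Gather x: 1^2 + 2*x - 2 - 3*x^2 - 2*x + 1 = -3*x^2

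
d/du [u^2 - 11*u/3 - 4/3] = 2*u - 11/3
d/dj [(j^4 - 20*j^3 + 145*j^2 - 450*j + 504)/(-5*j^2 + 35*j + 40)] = (-2*j^5 + 41*j^4 - 248*j^3 + 85*j^2 + 3328*j - 7128)/(5*(j^4 - 14*j^3 + 33*j^2 + 112*j + 64))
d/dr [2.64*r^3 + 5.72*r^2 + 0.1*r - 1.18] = 7.92*r^2 + 11.44*r + 0.1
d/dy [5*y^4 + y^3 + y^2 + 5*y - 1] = 20*y^3 + 3*y^2 + 2*y + 5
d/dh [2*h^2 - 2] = 4*h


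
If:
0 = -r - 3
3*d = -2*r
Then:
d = 2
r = -3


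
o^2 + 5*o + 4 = (o + 1)*(o + 4)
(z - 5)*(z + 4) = z^2 - z - 20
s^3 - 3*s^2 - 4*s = s*(s - 4)*(s + 1)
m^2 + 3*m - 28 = (m - 4)*(m + 7)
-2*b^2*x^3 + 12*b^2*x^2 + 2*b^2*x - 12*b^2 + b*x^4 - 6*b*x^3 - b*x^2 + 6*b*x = (-2*b + x)*(x - 6)*(x - 1)*(b*x + b)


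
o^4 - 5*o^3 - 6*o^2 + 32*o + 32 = (o - 4)^2*(o + 1)*(o + 2)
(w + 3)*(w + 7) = w^2 + 10*w + 21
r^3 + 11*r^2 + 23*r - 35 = (r - 1)*(r + 5)*(r + 7)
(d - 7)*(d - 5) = d^2 - 12*d + 35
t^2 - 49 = (t - 7)*(t + 7)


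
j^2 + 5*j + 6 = (j + 2)*(j + 3)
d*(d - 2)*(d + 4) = d^3 + 2*d^2 - 8*d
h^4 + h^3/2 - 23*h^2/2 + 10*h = h*(h - 5/2)*(h - 1)*(h + 4)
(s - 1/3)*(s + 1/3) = s^2 - 1/9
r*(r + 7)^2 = r^3 + 14*r^2 + 49*r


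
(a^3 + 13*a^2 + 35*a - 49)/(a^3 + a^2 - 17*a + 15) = (a^2 + 14*a + 49)/(a^2 + 2*a - 15)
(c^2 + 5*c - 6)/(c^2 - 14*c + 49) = (c^2 + 5*c - 6)/(c^2 - 14*c + 49)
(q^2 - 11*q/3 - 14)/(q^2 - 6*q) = (q + 7/3)/q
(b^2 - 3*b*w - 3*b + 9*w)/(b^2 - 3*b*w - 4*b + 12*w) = (b - 3)/(b - 4)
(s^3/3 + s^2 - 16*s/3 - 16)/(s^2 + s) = (s^3 + 3*s^2 - 16*s - 48)/(3*s*(s + 1))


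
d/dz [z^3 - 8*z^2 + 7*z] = 3*z^2 - 16*z + 7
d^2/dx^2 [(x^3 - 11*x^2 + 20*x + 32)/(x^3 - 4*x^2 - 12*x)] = 2*(-7*x^6 + 96*x^5 - 444*x^4 + 208*x^3 + 384*x^2 + 4608*x + 4608)/(x^3*(x^6 - 12*x^5 + 12*x^4 + 224*x^3 - 144*x^2 - 1728*x - 1728))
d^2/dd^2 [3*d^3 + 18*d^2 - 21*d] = 18*d + 36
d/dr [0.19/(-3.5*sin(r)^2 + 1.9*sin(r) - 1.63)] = (1.33*sin(r) - 0.361)*cos(r)/(3.5*sin(r)^2 - 1.9*sin(r) + 1.63)^2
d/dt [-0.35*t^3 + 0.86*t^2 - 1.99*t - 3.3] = -1.05*t^2 + 1.72*t - 1.99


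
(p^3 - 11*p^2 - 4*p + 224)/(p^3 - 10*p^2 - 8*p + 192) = (p - 7)/(p - 6)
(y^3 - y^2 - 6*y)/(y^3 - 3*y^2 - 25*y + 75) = y*(y + 2)/(y^2 - 25)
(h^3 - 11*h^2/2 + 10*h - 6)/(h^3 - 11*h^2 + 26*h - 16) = (h^2 - 7*h/2 + 3)/(h^2 - 9*h + 8)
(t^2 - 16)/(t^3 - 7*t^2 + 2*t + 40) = (t + 4)/(t^2 - 3*t - 10)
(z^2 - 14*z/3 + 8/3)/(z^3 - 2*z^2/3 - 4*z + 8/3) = (z - 4)/(z^2 - 4)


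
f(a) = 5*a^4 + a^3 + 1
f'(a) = 20*a^3 + 3*a^2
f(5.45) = 4574.07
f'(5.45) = 3326.68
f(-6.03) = 6392.32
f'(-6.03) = -4276.04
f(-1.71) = 38.75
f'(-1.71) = -91.23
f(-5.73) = 5202.86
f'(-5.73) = -3664.15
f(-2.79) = 282.24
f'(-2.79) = -411.00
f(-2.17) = 101.65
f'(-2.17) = -190.24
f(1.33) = 19.00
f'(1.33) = 52.36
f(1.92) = 76.03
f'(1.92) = 152.62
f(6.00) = 6697.00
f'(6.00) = 4428.00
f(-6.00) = 6265.00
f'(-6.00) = -4212.00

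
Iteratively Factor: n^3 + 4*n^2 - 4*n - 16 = (n + 4)*(n^2 - 4) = (n - 2)*(n + 4)*(n + 2)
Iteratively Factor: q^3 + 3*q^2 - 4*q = (q - 1)*(q^2 + 4*q) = (q - 1)*(q + 4)*(q)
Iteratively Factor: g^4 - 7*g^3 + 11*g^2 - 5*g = (g)*(g^3 - 7*g^2 + 11*g - 5) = g*(g - 1)*(g^2 - 6*g + 5) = g*(g - 5)*(g - 1)*(g - 1)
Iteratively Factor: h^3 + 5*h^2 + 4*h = (h + 1)*(h^2 + 4*h) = (h + 1)*(h + 4)*(h)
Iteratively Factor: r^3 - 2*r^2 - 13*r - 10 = (r + 1)*(r^2 - 3*r - 10) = (r - 5)*(r + 1)*(r + 2)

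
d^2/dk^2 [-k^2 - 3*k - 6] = -2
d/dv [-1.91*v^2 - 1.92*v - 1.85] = -3.82*v - 1.92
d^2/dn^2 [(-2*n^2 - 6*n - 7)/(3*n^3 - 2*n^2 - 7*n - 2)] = 2*(-18*n^6 - 162*n^5 - 396*n^4 + 130*n^3 + 165*n^2 - 348*n - 239)/(27*n^9 - 54*n^8 - 153*n^7 + 190*n^6 + 429*n^5 - 66*n^4 - 475*n^3 - 318*n^2 - 84*n - 8)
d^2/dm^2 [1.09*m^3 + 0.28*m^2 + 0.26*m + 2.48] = 6.54*m + 0.56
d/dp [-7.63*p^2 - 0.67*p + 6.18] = -15.26*p - 0.67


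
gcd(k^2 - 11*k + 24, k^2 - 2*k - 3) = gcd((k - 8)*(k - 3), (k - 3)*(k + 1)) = k - 3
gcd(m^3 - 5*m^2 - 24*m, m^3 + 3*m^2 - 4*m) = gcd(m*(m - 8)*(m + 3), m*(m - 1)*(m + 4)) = m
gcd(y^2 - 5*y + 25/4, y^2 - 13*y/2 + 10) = y - 5/2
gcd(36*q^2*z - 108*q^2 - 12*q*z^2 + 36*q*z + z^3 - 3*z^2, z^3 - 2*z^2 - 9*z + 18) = z - 3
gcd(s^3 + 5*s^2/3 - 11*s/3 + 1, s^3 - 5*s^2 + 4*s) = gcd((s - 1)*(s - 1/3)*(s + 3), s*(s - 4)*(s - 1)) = s - 1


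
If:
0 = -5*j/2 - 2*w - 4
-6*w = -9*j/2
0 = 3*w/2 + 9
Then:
No Solution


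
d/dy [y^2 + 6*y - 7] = 2*y + 6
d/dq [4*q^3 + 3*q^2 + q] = 12*q^2 + 6*q + 1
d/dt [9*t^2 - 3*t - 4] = 18*t - 3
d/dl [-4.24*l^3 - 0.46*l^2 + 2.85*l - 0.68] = -12.72*l^2 - 0.92*l + 2.85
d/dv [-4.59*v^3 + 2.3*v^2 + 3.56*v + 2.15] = -13.77*v^2 + 4.6*v + 3.56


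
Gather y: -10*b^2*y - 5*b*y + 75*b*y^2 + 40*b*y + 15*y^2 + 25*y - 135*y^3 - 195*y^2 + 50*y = -135*y^3 + y^2*(75*b - 180) + y*(-10*b^2 + 35*b + 75)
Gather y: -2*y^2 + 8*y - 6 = -2*y^2 + 8*y - 6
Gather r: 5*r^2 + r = 5*r^2 + r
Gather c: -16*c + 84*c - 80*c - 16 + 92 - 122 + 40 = -12*c - 6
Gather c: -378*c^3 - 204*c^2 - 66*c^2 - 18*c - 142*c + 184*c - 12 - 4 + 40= -378*c^3 - 270*c^2 + 24*c + 24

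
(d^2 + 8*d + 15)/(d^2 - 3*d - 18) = (d + 5)/(d - 6)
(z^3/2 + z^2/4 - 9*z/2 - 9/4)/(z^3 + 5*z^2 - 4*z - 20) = (2*z^3 + z^2 - 18*z - 9)/(4*(z^3 + 5*z^2 - 4*z - 20))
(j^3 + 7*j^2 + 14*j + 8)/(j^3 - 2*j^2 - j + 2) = (j^2 + 6*j + 8)/(j^2 - 3*j + 2)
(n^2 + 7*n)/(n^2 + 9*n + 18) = n*(n + 7)/(n^2 + 9*n + 18)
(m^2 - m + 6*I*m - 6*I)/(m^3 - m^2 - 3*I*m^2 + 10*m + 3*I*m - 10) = (m + 6*I)/(m^2 - 3*I*m + 10)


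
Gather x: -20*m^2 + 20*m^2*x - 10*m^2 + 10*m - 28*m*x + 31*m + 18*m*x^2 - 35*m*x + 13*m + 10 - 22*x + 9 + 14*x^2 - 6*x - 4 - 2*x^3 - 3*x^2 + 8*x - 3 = -30*m^2 + 54*m - 2*x^3 + x^2*(18*m + 11) + x*(20*m^2 - 63*m - 20) + 12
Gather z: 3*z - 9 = 3*z - 9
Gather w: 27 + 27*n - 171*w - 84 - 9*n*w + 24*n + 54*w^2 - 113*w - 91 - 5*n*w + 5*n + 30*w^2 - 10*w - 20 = 56*n + 84*w^2 + w*(-14*n - 294) - 168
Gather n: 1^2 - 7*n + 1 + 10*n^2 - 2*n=10*n^2 - 9*n + 2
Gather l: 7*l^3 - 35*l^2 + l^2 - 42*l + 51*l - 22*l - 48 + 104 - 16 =7*l^3 - 34*l^2 - 13*l + 40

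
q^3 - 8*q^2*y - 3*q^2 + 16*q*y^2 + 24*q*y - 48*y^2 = (q - 3)*(q - 4*y)^2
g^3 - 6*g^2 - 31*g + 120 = (g - 8)*(g - 3)*(g + 5)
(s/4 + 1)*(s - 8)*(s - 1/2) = s^3/4 - 9*s^2/8 - 15*s/2 + 4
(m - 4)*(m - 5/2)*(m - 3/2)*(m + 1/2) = m^4 - 15*m^3/2 + 63*m^2/4 - 41*m/8 - 15/2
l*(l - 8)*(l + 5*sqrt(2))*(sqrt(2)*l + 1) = sqrt(2)*l^4 - 8*sqrt(2)*l^3 + 11*l^3 - 88*l^2 + 5*sqrt(2)*l^2 - 40*sqrt(2)*l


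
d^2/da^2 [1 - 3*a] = 0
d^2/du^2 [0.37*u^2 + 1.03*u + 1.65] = 0.740000000000000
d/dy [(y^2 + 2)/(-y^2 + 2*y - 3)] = 2*(y^2 - y - 2)/(y^4 - 4*y^3 + 10*y^2 - 12*y + 9)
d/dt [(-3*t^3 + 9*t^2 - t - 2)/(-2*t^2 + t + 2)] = t*(6*t^3 - 6*t^2 - 11*t + 28)/(4*t^4 - 4*t^3 - 7*t^2 + 4*t + 4)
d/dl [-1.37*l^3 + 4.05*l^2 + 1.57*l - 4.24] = -4.11*l^2 + 8.1*l + 1.57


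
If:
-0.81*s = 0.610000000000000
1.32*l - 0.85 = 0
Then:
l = 0.64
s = -0.75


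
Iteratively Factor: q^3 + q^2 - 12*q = (q)*(q^2 + q - 12) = q*(q + 4)*(q - 3)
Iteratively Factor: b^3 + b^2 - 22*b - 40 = (b + 2)*(b^2 - b - 20) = (b + 2)*(b + 4)*(b - 5)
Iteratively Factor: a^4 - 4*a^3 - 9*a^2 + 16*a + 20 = (a + 2)*(a^3 - 6*a^2 + 3*a + 10) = (a - 2)*(a + 2)*(a^2 - 4*a - 5) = (a - 2)*(a + 1)*(a + 2)*(a - 5)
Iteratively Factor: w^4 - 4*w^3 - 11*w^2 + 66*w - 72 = (w - 2)*(w^3 - 2*w^2 - 15*w + 36) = (w - 3)*(w - 2)*(w^2 + w - 12) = (w - 3)*(w - 2)*(w + 4)*(w - 3)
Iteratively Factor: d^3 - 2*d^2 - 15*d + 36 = (d - 3)*(d^2 + d - 12) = (d - 3)^2*(d + 4)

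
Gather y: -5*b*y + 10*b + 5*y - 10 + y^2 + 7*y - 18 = 10*b + y^2 + y*(12 - 5*b) - 28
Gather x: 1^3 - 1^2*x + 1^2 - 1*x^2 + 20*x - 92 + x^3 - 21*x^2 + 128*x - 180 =x^3 - 22*x^2 + 147*x - 270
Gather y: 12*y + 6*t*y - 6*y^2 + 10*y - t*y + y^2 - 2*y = -5*y^2 + y*(5*t + 20)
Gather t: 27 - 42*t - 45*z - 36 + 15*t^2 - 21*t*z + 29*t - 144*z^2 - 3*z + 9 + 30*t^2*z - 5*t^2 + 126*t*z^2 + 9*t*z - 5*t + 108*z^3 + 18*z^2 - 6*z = t^2*(30*z + 10) + t*(126*z^2 - 12*z - 18) + 108*z^3 - 126*z^2 - 54*z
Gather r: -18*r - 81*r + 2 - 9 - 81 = -99*r - 88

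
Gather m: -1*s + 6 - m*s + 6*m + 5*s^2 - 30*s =m*(6 - s) + 5*s^2 - 31*s + 6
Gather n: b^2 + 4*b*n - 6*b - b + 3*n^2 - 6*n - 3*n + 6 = b^2 - 7*b + 3*n^2 + n*(4*b - 9) + 6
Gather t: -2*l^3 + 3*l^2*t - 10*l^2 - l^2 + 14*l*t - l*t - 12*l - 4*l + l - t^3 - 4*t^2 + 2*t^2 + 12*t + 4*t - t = -2*l^3 - 11*l^2 - 15*l - t^3 - 2*t^2 + t*(3*l^2 + 13*l + 15)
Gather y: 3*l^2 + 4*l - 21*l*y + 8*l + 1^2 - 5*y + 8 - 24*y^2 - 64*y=3*l^2 + 12*l - 24*y^2 + y*(-21*l - 69) + 9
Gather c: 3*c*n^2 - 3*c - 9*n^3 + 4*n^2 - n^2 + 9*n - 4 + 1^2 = c*(3*n^2 - 3) - 9*n^3 + 3*n^2 + 9*n - 3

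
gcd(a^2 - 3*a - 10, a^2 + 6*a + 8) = a + 2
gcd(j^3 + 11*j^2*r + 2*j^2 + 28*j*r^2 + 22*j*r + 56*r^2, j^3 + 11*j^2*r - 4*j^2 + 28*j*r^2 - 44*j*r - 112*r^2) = j^2 + 11*j*r + 28*r^2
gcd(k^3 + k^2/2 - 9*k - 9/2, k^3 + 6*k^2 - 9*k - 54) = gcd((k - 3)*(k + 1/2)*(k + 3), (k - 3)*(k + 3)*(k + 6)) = k^2 - 9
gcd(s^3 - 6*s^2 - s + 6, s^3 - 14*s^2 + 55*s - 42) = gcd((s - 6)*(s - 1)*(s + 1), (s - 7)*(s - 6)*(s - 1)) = s^2 - 7*s + 6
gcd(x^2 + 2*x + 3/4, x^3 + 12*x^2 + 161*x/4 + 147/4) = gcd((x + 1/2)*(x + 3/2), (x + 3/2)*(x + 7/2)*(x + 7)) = x + 3/2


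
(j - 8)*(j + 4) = j^2 - 4*j - 32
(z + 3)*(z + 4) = z^2 + 7*z + 12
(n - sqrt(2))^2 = n^2 - 2*sqrt(2)*n + 2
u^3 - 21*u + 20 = (u - 4)*(u - 1)*(u + 5)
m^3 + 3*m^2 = m^2*(m + 3)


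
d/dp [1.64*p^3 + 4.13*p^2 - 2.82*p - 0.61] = 4.92*p^2 + 8.26*p - 2.82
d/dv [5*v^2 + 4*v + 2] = 10*v + 4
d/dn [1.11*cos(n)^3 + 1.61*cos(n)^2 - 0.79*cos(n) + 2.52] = (-3.33*cos(n)^2 - 3.22*cos(n) + 0.79)*sin(n)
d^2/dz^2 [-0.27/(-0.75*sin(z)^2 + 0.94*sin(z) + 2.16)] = (0.6075*sin(z)^4 - 0.57105*sin(z)^3 + 1.076922*sin(z)^2 + 0.593892*sin(z) - 1.351944)/(-0.75*sin(z)^2 + 0.94*sin(z) + 2.16)^3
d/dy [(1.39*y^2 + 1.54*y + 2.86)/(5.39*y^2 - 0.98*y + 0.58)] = (-9.6628*y^2 - 29.2184*y + 3.696)/(29.0521*y^4 - 10.5644*y^3 + 7.2128*y^2 - 1.1368*y + 0.3364)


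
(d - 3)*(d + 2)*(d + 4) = d^3 + 3*d^2 - 10*d - 24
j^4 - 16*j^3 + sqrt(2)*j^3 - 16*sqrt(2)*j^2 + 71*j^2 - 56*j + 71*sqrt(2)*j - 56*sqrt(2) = (j - 8)*(j - 7)*(j - 1)*(j + sqrt(2))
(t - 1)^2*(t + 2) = t^3 - 3*t + 2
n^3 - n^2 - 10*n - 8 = (n - 4)*(n + 1)*(n + 2)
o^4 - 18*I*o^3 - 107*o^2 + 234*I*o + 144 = (o - 8*I)*(o - 6*I)*(o - 3*I)*(o - I)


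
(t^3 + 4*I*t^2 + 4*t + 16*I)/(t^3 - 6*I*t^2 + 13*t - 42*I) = (t^2 + 6*I*t - 8)/(t^2 - 4*I*t + 21)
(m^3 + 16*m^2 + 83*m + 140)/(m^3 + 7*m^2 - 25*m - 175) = (m + 4)/(m - 5)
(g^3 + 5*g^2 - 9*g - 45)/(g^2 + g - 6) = (g^2 + 2*g - 15)/(g - 2)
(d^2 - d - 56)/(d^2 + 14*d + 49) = (d - 8)/(d + 7)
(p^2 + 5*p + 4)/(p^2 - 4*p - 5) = (p + 4)/(p - 5)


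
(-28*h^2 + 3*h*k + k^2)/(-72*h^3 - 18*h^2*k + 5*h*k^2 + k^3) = (7*h + k)/(18*h^2 + 9*h*k + k^2)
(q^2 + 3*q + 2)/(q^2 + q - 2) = (q + 1)/(q - 1)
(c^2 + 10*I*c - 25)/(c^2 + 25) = (c + 5*I)/(c - 5*I)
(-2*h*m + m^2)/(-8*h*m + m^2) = (2*h - m)/(8*h - m)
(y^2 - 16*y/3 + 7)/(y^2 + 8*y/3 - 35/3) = (y - 3)/(y + 5)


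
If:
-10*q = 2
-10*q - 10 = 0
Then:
No Solution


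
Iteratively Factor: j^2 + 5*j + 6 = (j + 3)*(j + 2)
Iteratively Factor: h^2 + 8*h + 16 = (h + 4)*(h + 4)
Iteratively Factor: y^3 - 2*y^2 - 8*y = (y + 2)*(y^2 - 4*y) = (y - 4)*(y + 2)*(y)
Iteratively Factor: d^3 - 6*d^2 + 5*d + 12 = (d - 4)*(d^2 - 2*d - 3) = (d - 4)*(d + 1)*(d - 3)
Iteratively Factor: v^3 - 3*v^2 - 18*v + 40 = (v + 4)*(v^2 - 7*v + 10) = (v - 5)*(v + 4)*(v - 2)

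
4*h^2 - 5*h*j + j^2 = (-4*h + j)*(-h + j)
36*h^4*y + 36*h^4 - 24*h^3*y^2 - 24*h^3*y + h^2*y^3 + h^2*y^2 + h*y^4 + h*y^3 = (-3*h + y)*(-2*h + y)*(6*h + y)*(h*y + h)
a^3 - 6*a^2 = a^2*(a - 6)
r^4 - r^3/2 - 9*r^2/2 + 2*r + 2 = (r - 2)*(r - 1)*(r + 1/2)*(r + 2)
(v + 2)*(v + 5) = v^2 + 7*v + 10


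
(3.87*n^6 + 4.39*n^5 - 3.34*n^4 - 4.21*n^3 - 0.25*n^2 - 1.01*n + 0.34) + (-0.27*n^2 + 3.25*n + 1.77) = 3.87*n^6 + 4.39*n^5 - 3.34*n^4 - 4.21*n^3 - 0.52*n^2 + 2.24*n + 2.11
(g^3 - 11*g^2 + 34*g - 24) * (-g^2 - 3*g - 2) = -g^5 + 8*g^4 - 3*g^3 - 56*g^2 + 4*g + 48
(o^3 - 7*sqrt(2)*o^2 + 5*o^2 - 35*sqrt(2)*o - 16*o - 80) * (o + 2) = o^4 - 7*sqrt(2)*o^3 + 7*o^3 - 49*sqrt(2)*o^2 - 6*o^2 - 112*o - 70*sqrt(2)*o - 160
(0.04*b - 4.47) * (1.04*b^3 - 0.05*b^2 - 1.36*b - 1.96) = 0.0416*b^4 - 4.6508*b^3 + 0.1691*b^2 + 6.0008*b + 8.7612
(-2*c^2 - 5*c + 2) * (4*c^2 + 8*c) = -8*c^4 - 36*c^3 - 32*c^2 + 16*c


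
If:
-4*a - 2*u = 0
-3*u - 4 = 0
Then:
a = 2/3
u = -4/3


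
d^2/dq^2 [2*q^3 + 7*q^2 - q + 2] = 12*q + 14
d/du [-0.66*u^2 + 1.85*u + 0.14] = 1.85 - 1.32*u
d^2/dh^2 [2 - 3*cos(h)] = 3*cos(h)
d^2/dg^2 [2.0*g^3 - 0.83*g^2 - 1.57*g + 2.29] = 12.0*g - 1.66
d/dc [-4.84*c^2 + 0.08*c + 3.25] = 0.08 - 9.68*c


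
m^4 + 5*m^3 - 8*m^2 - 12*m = m*(m - 2)*(m + 1)*(m + 6)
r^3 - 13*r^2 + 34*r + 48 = (r - 8)*(r - 6)*(r + 1)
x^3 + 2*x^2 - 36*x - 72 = (x - 6)*(x + 2)*(x + 6)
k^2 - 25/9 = (k - 5/3)*(k + 5/3)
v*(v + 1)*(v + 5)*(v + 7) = v^4 + 13*v^3 + 47*v^2 + 35*v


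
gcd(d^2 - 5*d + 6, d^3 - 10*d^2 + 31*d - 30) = d^2 - 5*d + 6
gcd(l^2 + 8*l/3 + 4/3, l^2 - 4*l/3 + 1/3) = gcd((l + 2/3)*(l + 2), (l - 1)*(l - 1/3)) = 1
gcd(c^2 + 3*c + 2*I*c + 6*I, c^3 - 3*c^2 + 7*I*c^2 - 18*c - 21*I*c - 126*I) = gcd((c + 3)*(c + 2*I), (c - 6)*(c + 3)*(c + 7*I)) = c + 3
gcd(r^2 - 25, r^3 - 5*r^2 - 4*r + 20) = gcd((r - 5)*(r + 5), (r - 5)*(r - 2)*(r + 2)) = r - 5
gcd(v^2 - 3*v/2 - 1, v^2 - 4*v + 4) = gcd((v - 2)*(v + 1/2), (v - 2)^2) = v - 2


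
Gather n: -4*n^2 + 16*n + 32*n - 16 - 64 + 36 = -4*n^2 + 48*n - 44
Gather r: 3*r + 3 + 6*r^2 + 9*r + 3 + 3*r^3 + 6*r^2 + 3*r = 3*r^3 + 12*r^2 + 15*r + 6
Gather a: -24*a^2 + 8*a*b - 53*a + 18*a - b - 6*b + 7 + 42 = -24*a^2 + a*(8*b - 35) - 7*b + 49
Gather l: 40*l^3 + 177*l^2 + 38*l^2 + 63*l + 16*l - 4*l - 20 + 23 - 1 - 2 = 40*l^3 + 215*l^2 + 75*l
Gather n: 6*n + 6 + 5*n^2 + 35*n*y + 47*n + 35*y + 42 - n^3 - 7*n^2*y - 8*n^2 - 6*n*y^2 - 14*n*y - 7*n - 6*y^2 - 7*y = -n^3 + n^2*(-7*y - 3) + n*(-6*y^2 + 21*y + 46) - 6*y^2 + 28*y + 48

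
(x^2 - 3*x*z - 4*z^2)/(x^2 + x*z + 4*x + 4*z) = (x - 4*z)/(x + 4)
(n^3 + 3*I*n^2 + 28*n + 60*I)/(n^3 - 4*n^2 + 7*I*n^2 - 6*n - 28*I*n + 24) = (n^2 - 3*I*n + 10)/(n^2 + n*(-4 + I) - 4*I)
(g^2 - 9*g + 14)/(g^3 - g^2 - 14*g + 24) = (g - 7)/(g^2 + g - 12)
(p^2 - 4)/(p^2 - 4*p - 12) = (p - 2)/(p - 6)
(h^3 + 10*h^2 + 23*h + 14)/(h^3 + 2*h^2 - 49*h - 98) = (h + 1)/(h - 7)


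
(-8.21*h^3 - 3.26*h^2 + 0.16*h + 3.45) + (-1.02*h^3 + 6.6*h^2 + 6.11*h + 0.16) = -9.23*h^3 + 3.34*h^2 + 6.27*h + 3.61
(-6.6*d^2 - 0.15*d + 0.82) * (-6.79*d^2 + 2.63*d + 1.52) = 44.814*d^4 - 16.3395*d^3 - 15.9943*d^2 + 1.9286*d + 1.2464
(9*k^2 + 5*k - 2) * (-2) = -18*k^2 - 10*k + 4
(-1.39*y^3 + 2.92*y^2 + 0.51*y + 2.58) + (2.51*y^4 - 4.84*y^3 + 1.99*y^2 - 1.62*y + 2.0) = 2.51*y^4 - 6.23*y^3 + 4.91*y^2 - 1.11*y + 4.58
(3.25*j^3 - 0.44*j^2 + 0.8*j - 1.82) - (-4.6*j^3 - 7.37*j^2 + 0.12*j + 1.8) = 7.85*j^3 + 6.93*j^2 + 0.68*j - 3.62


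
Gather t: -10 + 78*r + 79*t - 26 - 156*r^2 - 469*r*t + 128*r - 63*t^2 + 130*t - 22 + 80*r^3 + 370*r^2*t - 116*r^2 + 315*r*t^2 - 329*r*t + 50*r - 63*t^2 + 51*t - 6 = 80*r^3 - 272*r^2 + 256*r + t^2*(315*r - 126) + t*(370*r^2 - 798*r + 260) - 64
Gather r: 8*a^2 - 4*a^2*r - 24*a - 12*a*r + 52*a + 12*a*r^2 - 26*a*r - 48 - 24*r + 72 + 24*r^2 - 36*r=8*a^2 + 28*a + r^2*(12*a + 24) + r*(-4*a^2 - 38*a - 60) + 24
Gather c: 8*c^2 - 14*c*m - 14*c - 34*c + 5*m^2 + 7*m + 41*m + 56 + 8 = 8*c^2 + c*(-14*m - 48) + 5*m^2 + 48*m + 64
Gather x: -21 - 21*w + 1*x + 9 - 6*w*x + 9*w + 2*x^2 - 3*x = -12*w + 2*x^2 + x*(-6*w - 2) - 12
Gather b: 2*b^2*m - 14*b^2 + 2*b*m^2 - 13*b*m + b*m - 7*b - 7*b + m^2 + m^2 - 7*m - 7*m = b^2*(2*m - 14) + b*(2*m^2 - 12*m - 14) + 2*m^2 - 14*m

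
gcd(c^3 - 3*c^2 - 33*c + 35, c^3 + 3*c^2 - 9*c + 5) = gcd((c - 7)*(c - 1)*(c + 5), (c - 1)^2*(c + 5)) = c^2 + 4*c - 5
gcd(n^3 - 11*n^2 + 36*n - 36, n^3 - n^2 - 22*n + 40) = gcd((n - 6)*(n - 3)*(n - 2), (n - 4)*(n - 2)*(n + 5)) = n - 2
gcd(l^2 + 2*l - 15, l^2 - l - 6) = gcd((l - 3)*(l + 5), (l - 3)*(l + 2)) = l - 3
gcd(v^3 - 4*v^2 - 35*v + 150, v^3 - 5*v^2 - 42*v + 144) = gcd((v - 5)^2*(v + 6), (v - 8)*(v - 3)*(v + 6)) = v + 6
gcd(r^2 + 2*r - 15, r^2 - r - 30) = r + 5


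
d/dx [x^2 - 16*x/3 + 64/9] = 2*x - 16/3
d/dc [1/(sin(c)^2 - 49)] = -2*sin(c)*cos(c)/(sin(c)^2 - 49)^2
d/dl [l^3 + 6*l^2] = 3*l*(l + 4)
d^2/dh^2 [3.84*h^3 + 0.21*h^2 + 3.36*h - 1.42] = 23.04*h + 0.42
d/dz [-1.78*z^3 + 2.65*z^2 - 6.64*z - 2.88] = -5.34*z^2 + 5.3*z - 6.64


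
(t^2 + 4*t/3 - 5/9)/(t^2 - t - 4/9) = (-9*t^2 - 12*t + 5)/(-9*t^2 + 9*t + 4)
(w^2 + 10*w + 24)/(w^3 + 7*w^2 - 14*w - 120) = (w + 4)/(w^2 + w - 20)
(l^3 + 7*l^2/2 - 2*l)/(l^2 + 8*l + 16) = l*(2*l - 1)/(2*(l + 4))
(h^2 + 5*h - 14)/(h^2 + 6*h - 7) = (h - 2)/(h - 1)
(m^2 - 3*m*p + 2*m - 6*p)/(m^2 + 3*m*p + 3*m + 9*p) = (m^2 - 3*m*p + 2*m - 6*p)/(m^2 + 3*m*p + 3*m + 9*p)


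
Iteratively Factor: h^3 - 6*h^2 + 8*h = (h - 4)*(h^2 - 2*h) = h*(h - 4)*(h - 2)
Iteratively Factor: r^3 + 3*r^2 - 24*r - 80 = (r + 4)*(r^2 - r - 20) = (r + 4)^2*(r - 5)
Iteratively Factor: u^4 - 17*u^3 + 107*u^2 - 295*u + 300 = (u - 5)*(u^3 - 12*u^2 + 47*u - 60) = (u - 5)^2*(u^2 - 7*u + 12) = (u - 5)^2*(u - 3)*(u - 4)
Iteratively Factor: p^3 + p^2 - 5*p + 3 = (p - 1)*(p^2 + 2*p - 3) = (p - 1)*(p + 3)*(p - 1)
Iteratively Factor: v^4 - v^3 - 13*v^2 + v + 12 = (v - 1)*(v^3 - 13*v - 12) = (v - 1)*(v + 3)*(v^2 - 3*v - 4) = (v - 4)*(v - 1)*(v + 3)*(v + 1)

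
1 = 1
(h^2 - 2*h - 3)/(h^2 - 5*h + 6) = (h + 1)/(h - 2)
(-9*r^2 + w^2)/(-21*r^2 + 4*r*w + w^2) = (3*r + w)/(7*r + w)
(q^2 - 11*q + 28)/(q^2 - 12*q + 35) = (q - 4)/(q - 5)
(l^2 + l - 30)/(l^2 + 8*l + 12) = (l - 5)/(l + 2)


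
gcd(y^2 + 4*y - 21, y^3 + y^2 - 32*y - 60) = 1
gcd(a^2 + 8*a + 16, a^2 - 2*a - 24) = a + 4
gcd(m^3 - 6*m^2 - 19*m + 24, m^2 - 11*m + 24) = m - 8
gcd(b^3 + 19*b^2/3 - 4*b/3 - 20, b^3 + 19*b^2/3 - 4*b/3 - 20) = b^3 + 19*b^2/3 - 4*b/3 - 20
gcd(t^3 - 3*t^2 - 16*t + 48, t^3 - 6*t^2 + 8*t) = t - 4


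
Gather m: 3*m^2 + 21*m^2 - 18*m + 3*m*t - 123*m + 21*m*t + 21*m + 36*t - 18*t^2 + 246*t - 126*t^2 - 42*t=24*m^2 + m*(24*t - 120) - 144*t^2 + 240*t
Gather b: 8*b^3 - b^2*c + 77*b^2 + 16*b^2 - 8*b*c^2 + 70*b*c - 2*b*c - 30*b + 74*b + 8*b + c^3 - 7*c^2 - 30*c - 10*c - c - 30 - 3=8*b^3 + b^2*(93 - c) + b*(-8*c^2 + 68*c + 52) + c^3 - 7*c^2 - 41*c - 33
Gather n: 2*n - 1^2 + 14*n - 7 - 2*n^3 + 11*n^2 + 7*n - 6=-2*n^3 + 11*n^2 + 23*n - 14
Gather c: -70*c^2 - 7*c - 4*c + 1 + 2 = -70*c^2 - 11*c + 3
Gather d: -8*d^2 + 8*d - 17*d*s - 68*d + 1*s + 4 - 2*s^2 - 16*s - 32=-8*d^2 + d*(-17*s - 60) - 2*s^2 - 15*s - 28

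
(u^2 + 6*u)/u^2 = (u + 6)/u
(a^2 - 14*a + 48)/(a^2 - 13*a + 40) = (a - 6)/(a - 5)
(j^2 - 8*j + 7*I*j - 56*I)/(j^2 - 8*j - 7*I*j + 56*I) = (j + 7*I)/(j - 7*I)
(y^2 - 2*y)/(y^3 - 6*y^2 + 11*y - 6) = y/(y^2 - 4*y + 3)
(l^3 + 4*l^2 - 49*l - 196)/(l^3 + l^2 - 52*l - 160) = (l^2 - 49)/(l^2 - 3*l - 40)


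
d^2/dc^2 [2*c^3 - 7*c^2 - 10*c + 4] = 12*c - 14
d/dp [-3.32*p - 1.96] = -3.32000000000000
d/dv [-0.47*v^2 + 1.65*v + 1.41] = 1.65 - 0.94*v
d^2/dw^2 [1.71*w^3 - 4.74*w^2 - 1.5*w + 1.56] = 10.26*w - 9.48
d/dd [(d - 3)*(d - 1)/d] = 1 - 3/d^2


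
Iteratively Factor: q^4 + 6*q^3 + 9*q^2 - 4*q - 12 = (q + 3)*(q^3 + 3*q^2 - 4) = (q + 2)*(q + 3)*(q^2 + q - 2) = (q - 1)*(q + 2)*(q + 3)*(q + 2)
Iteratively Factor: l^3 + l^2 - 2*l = (l)*(l^2 + l - 2) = l*(l + 2)*(l - 1)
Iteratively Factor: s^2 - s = (s - 1)*(s)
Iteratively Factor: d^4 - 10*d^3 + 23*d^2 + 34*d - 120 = (d + 2)*(d^3 - 12*d^2 + 47*d - 60) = (d - 3)*(d + 2)*(d^2 - 9*d + 20) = (d - 5)*(d - 3)*(d + 2)*(d - 4)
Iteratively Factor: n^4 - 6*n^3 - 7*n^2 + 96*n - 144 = (n + 4)*(n^3 - 10*n^2 + 33*n - 36) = (n - 3)*(n + 4)*(n^2 - 7*n + 12) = (n - 4)*(n - 3)*(n + 4)*(n - 3)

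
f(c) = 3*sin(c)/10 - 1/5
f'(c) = 3*cos(c)/10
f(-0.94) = -0.44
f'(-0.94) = 0.18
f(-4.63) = 0.10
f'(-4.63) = -0.02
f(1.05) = 0.06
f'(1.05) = 0.15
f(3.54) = -0.32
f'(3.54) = -0.28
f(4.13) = -0.45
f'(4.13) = -0.17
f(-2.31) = -0.42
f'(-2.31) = -0.20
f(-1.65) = -0.50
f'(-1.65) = -0.02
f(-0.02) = -0.21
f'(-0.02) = 0.30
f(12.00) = -0.36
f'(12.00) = 0.25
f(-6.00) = -0.12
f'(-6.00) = 0.29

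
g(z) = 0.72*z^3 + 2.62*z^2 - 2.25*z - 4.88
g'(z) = 2.16*z^2 + 5.24*z - 2.25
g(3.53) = 51.50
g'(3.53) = 43.16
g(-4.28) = -3.71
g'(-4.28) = 14.89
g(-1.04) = -0.52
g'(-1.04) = -5.36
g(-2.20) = 5.08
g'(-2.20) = -3.32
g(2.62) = 20.16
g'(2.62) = 26.31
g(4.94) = 134.74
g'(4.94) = 76.35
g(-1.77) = 3.32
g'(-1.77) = -4.76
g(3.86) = 66.88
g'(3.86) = 50.16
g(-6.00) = -52.58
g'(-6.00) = 44.07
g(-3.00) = 6.01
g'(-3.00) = 1.47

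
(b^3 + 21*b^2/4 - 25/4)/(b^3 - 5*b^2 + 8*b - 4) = (4*b^2 + 25*b + 25)/(4*(b^2 - 4*b + 4))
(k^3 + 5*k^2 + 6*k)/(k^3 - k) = (k^2 + 5*k + 6)/(k^2 - 1)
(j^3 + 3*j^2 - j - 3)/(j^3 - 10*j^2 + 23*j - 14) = (j^2 + 4*j + 3)/(j^2 - 9*j + 14)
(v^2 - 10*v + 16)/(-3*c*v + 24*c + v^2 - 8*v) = (v - 2)/(-3*c + v)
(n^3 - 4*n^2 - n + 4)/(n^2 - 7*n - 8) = (n^2 - 5*n + 4)/(n - 8)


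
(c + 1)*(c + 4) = c^2 + 5*c + 4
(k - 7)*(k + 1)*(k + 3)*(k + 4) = k^4 + k^3 - 37*k^2 - 121*k - 84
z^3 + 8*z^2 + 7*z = z*(z + 1)*(z + 7)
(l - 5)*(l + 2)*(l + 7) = l^3 + 4*l^2 - 31*l - 70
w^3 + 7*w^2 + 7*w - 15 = (w - 1)*(w + 3)*(w + 5)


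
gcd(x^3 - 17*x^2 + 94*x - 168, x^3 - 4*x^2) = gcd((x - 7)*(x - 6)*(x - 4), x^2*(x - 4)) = x - 4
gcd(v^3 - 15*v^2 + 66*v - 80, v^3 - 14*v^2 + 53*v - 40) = v^2 - 13*v + 40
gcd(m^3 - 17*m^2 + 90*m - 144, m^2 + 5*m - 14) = 1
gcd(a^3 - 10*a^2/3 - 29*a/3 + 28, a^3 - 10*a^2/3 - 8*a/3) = a - 4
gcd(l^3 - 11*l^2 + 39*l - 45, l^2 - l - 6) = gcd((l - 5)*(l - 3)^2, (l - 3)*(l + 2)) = l - 3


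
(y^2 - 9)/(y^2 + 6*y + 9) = (y - 3)/(y + 3)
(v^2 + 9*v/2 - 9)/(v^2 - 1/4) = 2*(2*v^2 + 9*v - 18)/(4*v^2 - 1)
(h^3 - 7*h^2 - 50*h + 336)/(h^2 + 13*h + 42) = (h^2 - 14*h + 48)/(h + 6)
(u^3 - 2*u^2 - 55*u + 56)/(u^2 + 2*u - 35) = (u^2 - 9*u + 8)/(u - 5)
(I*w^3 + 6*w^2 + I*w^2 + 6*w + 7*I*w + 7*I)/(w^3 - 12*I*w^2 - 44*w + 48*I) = (I*w^3 + w^2*(6 + I) + w*(6 + 7*I) + 7*I)/(w^3 - 12*I*w^2 - 44*w + 48*I)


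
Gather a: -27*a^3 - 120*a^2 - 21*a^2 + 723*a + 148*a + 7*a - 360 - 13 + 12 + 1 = -27*a^3 - 141*a^2 + 878*a - 360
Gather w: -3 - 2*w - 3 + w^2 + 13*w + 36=w^2 + 11*w + 30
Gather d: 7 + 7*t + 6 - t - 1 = 6*t + 12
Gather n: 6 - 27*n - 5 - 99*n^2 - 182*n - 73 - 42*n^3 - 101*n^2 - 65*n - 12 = -42*n^3 - 200*n^2 - 274*n - 84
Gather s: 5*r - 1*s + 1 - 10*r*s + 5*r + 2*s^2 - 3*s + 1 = 10*r + 2*s^2 + s*(-10*r - 4) + 2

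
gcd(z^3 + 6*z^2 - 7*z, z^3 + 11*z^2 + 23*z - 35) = z^2 + 6*z - 7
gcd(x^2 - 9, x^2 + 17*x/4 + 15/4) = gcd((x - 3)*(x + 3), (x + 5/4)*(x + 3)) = x + 3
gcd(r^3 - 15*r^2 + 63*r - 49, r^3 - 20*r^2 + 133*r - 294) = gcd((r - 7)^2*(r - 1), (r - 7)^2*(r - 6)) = r^2 - 14*r + 49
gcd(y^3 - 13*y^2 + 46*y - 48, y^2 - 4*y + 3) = y - 3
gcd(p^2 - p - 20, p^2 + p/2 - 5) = 1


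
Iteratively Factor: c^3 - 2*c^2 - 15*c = (c - 5)*(c^2 + 3*c) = c*(c - 5)*(c + 3)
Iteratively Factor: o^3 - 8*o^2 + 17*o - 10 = (o - 2)*(o^2 - 6*o + 5) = (o - 5)*(o - 2)*(o - 1)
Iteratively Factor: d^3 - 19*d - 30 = (d - 5)*(d^2 + 5*d + 6) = (d - 5)*(d + 3)*(d + 2)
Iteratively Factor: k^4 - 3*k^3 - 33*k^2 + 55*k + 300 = (k - 5)*(k^3 + 2*k^2 - 23*k - 60) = (k - 5)*(k + 3)*(k^2 - k - 20) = (k - 5)*(k + 3)*(k + 4)*(k - 5)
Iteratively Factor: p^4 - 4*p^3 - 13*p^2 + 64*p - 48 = (p - 4)*(p^3 - 13*p + 12) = (p - 4)*(p - 3)*(p^2 + 3*p - 4) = (p - 4)*(p - 3)*(p - 1)*(p + 4)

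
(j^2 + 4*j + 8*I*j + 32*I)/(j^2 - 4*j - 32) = (j + 8*I)/(j - 8)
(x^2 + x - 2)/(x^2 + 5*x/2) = 2*(x^2 + x - 2)/(x*(2*x + 5))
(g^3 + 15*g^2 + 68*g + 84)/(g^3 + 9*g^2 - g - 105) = (g^2 + 8*g + 12)/(g^2 + 2*g - 15)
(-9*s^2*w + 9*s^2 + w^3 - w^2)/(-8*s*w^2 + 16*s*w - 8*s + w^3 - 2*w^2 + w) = (9*s^2 - w^2)/(8*s*w - 8*s - w^2 + w)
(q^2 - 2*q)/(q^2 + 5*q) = (q - 2)/(q + 5)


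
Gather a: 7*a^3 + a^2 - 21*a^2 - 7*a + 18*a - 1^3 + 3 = 7*a^3 - 20*a^2 + 11*a + 2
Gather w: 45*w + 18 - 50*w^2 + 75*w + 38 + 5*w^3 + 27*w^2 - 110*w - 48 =5*w^3 - 23*w^2 + 10*w + 8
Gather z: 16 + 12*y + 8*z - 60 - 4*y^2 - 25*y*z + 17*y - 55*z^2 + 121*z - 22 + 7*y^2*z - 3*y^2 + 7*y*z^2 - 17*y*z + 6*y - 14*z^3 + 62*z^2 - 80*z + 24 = -7*y^2 + 35*y - 14*z^3 + z^2*(7*y + 7) + z*(7*y^2 - 42*y + 49) - 42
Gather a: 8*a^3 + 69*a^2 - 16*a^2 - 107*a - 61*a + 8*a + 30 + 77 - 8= 8*a^3 + 53*a^2 - 160*a + 99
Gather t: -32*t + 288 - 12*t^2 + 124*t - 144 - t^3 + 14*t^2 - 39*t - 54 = -t^3 + 2*t^2 + 53*t + 90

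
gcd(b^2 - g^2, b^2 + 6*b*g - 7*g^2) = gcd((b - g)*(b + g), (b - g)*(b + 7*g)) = b - g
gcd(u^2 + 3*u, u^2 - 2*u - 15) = u + 3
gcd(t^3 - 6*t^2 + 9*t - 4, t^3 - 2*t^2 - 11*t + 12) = t^2 - 5*t + 4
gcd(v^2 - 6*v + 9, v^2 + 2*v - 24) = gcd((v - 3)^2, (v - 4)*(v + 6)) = 1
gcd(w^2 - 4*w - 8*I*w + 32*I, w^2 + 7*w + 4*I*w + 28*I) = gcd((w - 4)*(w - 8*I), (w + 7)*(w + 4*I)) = 1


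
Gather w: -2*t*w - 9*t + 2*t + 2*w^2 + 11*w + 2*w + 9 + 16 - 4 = -7*t + 2*w^2 + w*(13 - 2*t) + 21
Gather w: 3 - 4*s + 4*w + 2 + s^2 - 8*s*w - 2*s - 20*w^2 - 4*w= s^2 - 8*s*w - 6*s - 20*w^2 + 5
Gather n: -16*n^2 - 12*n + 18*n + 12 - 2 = -16*n^2 + 6*n + 10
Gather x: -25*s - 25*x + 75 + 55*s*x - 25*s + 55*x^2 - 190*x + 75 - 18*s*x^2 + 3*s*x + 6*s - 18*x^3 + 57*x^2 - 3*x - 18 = -44*s - 18*x^3 + x^2*(112 - 18*s) + x*(58*s - 218) + 132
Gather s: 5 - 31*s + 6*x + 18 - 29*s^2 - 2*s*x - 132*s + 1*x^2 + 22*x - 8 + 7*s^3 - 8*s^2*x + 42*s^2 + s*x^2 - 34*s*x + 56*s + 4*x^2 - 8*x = 7*s^3 + s^2*(13 - 8*x) + s*(x^2 - 36*x - 107) + 5*x^2 + 20*x + 15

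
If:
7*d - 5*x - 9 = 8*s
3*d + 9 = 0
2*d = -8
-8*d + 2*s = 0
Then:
No Solution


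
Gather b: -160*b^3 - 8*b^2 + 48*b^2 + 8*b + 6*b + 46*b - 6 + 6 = -160*b^3 + 40*b^2 + 60*b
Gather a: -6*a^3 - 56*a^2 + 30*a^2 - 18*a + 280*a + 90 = -6*a^3 - 26*a^2 + 262*a + 90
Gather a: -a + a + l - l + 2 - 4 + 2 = 0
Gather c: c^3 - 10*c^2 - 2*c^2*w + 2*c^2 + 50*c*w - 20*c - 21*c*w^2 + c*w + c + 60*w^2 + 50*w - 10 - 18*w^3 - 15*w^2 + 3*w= c^3 + c^2*(-2*w - 8) + c*(-21*w^2 + 51*w - 19) - 18*w^3 + 45*w^2 + 53*w - 10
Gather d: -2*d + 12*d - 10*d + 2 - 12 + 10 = 0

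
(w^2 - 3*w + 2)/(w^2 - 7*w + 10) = (w - 1)/(w - 5)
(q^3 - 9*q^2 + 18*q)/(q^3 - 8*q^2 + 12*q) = (q - 3)/(q - 2)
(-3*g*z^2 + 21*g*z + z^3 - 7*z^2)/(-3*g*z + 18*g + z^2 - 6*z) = z*(z - 7)/(z - 6)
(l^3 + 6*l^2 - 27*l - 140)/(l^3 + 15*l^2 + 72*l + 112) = (l - 5)/(l + 4)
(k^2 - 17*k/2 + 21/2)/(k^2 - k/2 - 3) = (-2*k^2 + 17*k - 21)/(-2*k^2 + k + 6)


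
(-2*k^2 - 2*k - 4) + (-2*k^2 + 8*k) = -4*k^2 + 6*k - 4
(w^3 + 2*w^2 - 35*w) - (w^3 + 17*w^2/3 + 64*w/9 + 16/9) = -11*w^2/3 - 379*w/9 - 16/9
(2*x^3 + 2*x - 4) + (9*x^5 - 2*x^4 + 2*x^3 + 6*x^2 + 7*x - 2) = 9*x^5 - 2*x^4 + 4*x^3 + 6*x^2 + 9*x - 6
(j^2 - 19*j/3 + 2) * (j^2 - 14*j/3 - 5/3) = j^4 - 11*j^3 + 269*j^2/9 + 11*j/9 - 10/3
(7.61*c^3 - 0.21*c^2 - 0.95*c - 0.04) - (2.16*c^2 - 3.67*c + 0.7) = 7.61*c^3 - 2.37*c^2 + 2.72*c - 0.74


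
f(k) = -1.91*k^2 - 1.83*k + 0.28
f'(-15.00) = 55.47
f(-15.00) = -402.02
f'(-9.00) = 32.55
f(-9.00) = -137.96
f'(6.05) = -24.94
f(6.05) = -80.70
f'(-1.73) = 4.78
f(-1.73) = -2.27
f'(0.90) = -5.27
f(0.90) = -2.91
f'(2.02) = -9.55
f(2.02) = -11.21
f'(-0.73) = 0.96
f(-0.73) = 0.60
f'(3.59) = -15.54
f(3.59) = -30.91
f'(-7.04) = 25.06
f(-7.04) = -81.50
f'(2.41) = -11.04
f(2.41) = -15.22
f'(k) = -3.82*k - 1.83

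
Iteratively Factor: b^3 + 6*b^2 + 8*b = (b + 4)*(b^2 + 2*b) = b*(b + 4)*(b + 2)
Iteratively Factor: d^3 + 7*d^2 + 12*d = (d)*(d^2 + 7*d + 12) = d*(d + 4)*(d + 3)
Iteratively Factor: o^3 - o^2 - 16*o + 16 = (o + 4)*(o^2 - 5*o + 4) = (o - 4)*(o + 4)*(o - 1)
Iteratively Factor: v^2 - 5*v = (v)*(v - 5)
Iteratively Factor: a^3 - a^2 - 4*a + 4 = (a + 2)*(a^2 - 3*a + 2) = (a - 2)*(a + 2)*(a - 1)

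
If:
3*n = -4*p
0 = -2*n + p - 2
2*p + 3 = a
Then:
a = 45/11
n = -8/11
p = 6/11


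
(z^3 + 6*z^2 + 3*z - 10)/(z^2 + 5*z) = z + 1 - 2/z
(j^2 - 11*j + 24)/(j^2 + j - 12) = (j - 8)/(j + 4)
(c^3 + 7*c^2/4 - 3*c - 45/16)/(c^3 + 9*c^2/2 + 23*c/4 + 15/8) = (8*c^2 - 6*c - 9)/(2*(4*c^2 + 8*c + 3))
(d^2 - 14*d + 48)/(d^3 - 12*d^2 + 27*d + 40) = (d - 6)/(d^2 - 4*d - 5)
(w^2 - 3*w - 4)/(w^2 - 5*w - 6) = (w - 4)/(w - 6)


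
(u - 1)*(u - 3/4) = u^2 - 7*u/4 + 3/4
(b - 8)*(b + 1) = b^2 - 7*b - 8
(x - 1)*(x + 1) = x^2 - 1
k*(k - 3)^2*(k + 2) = k^4 - 4*k^3 - 3*k^2 + 18*k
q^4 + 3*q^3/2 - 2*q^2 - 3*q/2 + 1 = (q - 1)*(q - 1/2)*(q + 1)*(q + 2)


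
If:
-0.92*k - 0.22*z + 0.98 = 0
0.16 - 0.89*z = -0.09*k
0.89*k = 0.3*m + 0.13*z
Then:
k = 1.00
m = 2.84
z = 0.28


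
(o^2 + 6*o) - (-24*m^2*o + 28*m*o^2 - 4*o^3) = 24*m^2*o - 28*m*o^2 + 4*o^3 + o^2 + 6*o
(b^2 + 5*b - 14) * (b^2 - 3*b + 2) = b^4 + 2*b^3 - 27*b^2 + 52*b - 28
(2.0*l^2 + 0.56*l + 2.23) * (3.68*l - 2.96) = 7.36*l^3 - 3.8592*l^2 + 6.5488*l - 6.6008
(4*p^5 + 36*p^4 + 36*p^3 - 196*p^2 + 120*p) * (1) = 4*p^5 + 36*p^4 + 36*p^3 - 196*p^2 + 120*p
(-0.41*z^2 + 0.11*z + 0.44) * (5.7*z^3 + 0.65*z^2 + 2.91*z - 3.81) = -2.337*z^5 + 0.3605*z^4 + 1.3864*z^3 + 2.1682*z^2 + 0.8613*z - 1.6764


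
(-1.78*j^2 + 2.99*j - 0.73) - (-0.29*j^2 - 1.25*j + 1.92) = -1.49*j^2 + 4.24*j - 2.65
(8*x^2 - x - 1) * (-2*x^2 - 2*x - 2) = -16*x^4 - 14*x^3 - 12*x^2 + 4*x + 2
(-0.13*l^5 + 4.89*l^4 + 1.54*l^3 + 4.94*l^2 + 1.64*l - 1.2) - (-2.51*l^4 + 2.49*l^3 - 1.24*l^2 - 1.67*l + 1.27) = -0.13*l^5 + 7.4*l^4 - 0.95*l^3 + 6.18*l^2 + 3.31*l - 2.47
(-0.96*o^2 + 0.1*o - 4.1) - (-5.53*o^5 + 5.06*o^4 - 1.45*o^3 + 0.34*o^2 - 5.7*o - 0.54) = 5.53*o^5 - 5.06*o^4 + 1.45*o^3 - 1.3*o^2 + 5.8*o - 3.56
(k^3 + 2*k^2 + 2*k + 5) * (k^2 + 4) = k^5 + 2*k^4 + 6*k^3 + 13*k^2 + 8*k + 20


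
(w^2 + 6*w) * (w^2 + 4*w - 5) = w^4 + 10*w^3 + 19*w^2 - 30*w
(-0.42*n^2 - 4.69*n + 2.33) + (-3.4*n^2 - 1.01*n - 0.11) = -3.82*n^2 - 5.7*n + 2.22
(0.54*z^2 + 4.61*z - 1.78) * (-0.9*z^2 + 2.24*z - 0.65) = -0.486*z^4 - 2.9394*z^3 + 11.5774*z^2 - 6.9837*z + 1.157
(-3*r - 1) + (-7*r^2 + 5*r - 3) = -7*r^2 + 2*r - 4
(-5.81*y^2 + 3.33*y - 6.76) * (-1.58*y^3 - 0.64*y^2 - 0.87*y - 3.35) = 9.1798*y^5 - 1.543*y^4 + 13.6043*y^3 + 20.8928*y^2 - 5.2743*y + 22.646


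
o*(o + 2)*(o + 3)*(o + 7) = o^4 + 12*o^3 + 41*o^2 + 42*o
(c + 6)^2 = c^2 + 12*c + 36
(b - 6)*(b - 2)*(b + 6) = b^3 - 2*b^2 - 36*b + 72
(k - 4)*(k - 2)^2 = k^3 - 8*k^2 + 20*k - 16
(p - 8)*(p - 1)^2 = p^3 - 10*p^2 + 17*p - 8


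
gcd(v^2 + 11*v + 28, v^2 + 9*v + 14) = v + 7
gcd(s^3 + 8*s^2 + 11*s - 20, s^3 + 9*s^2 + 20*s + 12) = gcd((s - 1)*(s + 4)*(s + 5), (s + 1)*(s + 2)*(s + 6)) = 1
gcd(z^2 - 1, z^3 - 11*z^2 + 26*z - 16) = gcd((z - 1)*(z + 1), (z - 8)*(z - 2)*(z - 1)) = z - 1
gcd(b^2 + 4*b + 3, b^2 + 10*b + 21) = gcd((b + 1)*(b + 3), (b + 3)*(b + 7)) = b + 3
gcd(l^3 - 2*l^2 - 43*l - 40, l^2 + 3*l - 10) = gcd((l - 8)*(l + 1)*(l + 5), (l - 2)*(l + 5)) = l + 5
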